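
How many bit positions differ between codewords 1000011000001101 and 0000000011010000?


Count differing positions: ^ . . . . ^ ^ . ^ ^ . ^ ^ ^ . ^ = 9 differences

9


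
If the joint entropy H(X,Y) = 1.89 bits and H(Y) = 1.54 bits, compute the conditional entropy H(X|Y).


H(X|Y) = H(X,Y) - H(Y) = 1.89 - 1.54 = 0.35

0.35 bits


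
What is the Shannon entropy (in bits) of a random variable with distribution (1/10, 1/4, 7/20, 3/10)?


H = -sum(p_i * log2(p_i)). Terms: -(1/10)*log2(1/10) = 0.332193; -(1/4)*log2(1/4) = 0.500000; -(7/20)*log2(7/20) = 0.530101; -(3/10)*log2(3/10) = 0.521090. H = 0.332193 + 0.500000 + 0.530101 + 0.521090 = 1.8834

1.8834 bits


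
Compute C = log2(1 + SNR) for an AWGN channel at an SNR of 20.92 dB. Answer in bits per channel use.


SNR_linear = 10^(20.92/10) = 123.5947; C = log2(1 + SNR_linear) = log2(1 + 123.5947) = 6.9611

6.9611 bits/channel use


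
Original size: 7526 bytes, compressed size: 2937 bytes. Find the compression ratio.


Ratio = original / compressed = 7526 / 2937 = 2.5625

2.5625


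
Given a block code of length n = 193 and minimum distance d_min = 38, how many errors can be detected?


Detection capability = d_min - 1 = 38 - 1 = 37

37 errors


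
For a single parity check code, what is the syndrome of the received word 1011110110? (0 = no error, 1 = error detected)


Syndrome = XOR of all bits = 1 XOR 0 XOR 1 XOR 1 XOR 1 XOR 1 XOR 0 XOR 1 XOR 1 XOR 0 = 1

1


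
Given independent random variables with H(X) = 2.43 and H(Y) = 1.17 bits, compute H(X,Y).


For independent variables, H(X,Y) = H(X) + H(Y) = 2.43 + 1.17 = 3.6

3.6 bits


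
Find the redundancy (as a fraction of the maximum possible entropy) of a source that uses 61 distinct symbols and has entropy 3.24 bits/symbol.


H_max = log2(K) = log2(61) = 5.9307 bits/symbol. Redundancy = 1 - H/H_max = 1 - 3.24/5.9307 = 1 - 0.5463 = 0.4537

0.4537


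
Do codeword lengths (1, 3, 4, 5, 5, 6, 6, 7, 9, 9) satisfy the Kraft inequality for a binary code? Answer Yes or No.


Kraft sum = sum(2^(-l_i)) = 0.793, need <= 1. Result: satisfied (a binary prefix-free code with these lengths exists)

Yes


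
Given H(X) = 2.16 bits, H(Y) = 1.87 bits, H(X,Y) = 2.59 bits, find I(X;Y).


I(X;Y) = H(X) + H(Y) - H(X,Y) = 2.16 + 1.87 - 2.59 = 1.44

1.44 bits


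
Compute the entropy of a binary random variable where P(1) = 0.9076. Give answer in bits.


H = -p*log2(p) - (1-p)*log2(1-p). -0.9076*log2(0.9076) = 0.126947; -0.0924*log2(0.0924) = 0.317483. H = 0.126947 + 0.317483 = 0.4444

0.4444 bits


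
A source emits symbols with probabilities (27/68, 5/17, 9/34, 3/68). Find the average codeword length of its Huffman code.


Huffman construction (repeatedly merge the two least-probable nodes; each merge adds 1 bit to every symbol beneath it): 3/68 + 9/34 = 21/68; 5/17 + 21/68 = 41/68; 27/68 + 41/68 = 1. Resulting codeword lengths (in the order the probabilities were given): (1, 2, 3, 3). L_avg = sum(p_i * l_i) = 27/68*1 + 5/17*2 + 9/34*3 + 3/68*3 = 65/34 = 1.9118

1.9118 bits


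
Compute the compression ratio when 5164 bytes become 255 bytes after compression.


Ratio = original / compressed = 5164 / 255 = 20.251

20.251


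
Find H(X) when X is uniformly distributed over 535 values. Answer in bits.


H = log2(n) = log2(535) = 9.0634

9.0634 bits


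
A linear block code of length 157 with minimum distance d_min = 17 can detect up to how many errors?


Detection capability = d_min - 1 = 17 - 1 = 16

16 errors


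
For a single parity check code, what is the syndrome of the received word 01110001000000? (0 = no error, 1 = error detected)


Syndrome = XOR of all bits = 0 XOR 1 XOR 1 XOR 1 XOR 0 XOR 0 XOR 0 XOR 1 XOR 0 XOR 0 XOR 0 XOR 0 XOR 0 XOR 0 = 0

0


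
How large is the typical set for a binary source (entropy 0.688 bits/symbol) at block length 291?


log2|A_typical| = nH = 291 * 0.688 = 200.208, so |A_typical| ~ 2^200.208 = 1.856e+60

1.856e+60


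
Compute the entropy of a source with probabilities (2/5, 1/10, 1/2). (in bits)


H = -sum(p_i * log2(p_i)). Terms: -(2/5)*log2(2/5) = 0.528771; -(1/10)*log2(1/10) = 0.332193; -(1/2)*log2(1/2) = 0.500000. H = 0.528771 + 0.332193 + 0.500000 = 1.361

1.361 bits


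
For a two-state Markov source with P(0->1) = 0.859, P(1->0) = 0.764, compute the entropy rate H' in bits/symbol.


Stationary distribution: pi_0 = p10/(p01+p10) = 0.4707, pi_1 = 0.5293. Entropy rate H' = pi_0*H(p01) + pi_1*H(p10) = 0.4707*0.5869 + 0.5293*0.7883 = 0.6935

0.6935 bits/symbol


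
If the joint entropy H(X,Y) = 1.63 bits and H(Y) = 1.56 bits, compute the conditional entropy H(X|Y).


H(X|Y) = H(X,Y) - H(Y) = 1.63 - 1.56 = 0.07

0.07 bits


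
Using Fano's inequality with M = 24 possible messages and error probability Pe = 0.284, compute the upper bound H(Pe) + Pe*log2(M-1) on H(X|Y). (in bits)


H(Pe) = -Pe*log2(Pe) - (1-Pe)*log2(1-Pe) = -0.284*log2(0.284) - 0.716*log2(0.716) = 0.515755 + 0.345089 = 0.8608. Pe*log2(M-1) = 0.284*log2(23) = 1.284692. Bound = H(Pe) + Pe*log2(M-1) = 0.515755 + 0.345089 + 1.284692 = 2.1455

2.1455 bits


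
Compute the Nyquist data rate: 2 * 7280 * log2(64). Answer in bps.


Rate = 2 * B * log2(M) = 2 * 7280 * 6.0 = 87360.0

87360.0 bps


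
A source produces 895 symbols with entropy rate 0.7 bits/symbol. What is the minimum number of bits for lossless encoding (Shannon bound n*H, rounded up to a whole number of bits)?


Minimum bits >= n * H = 895 * 0.7 = 626.5, rounded up to a whole number of bits = 627

627 bits


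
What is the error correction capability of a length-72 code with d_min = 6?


Correction capability = floor((d-1)/2) = floor((6-1)/2) = 2

2 errors


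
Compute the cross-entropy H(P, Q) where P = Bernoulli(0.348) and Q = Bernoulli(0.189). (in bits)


H(P,Q) = -p*log2(q) - (1-p)*log2(1-q). -0.348*log2(0.189) = 0.836433; -0.652*log2(0.811) = 0.197051. H(P,Q) = 0.836433 + 0.197051 = 1.0335

1.0335 bits


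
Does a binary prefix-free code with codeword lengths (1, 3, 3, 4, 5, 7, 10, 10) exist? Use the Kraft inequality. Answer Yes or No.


Kraft sum = sum(2^(-l_i)) = 0.8535, need <= 1. Result: satisfied (a binary prefix-free code with these lengths exists)

Yes


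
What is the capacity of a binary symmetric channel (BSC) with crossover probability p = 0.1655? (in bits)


H(p) = -p*log2(p) - (1-p)*log2(1-p) = -0.1655*log2(0.1655) - 0.8345*log2(0.8345) = 0.429489 + 0.217818 = 0.6473. C = 1 - H(p) = 1 - 0.6473 = 0.3527

0.3527 bits


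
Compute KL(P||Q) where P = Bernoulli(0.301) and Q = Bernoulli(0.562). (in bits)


KL = p*log2(p/q) + (1-p)*log2((1-p)/(1-q)) = 0.301*log2(0.301/0.562) + 0.699*log2(0.699/0.438) = 0.2002

0.2002 bits


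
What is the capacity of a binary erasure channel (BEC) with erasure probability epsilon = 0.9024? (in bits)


C = 1 - epsilon = 1 - 0.9024 = 0.0976

0.0976 bits


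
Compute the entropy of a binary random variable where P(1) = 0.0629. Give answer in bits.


H = -p*log2(p) - (1-p)*log2(1-p). -0.0629*log2(0.0629) = 0.251021; -0.9371*log2(0.9371) = 0.087830. H = 0.251021 + 0.087830 = 0.3389

0.3389 bits


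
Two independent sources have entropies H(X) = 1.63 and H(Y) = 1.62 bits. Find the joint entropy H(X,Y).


For independent variables, H(X,Y) = H(X) + H(Y) = 1.63 + 1.62 = 3.25

3.25 bits


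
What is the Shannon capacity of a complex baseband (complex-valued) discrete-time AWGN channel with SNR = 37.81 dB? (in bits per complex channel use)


SNR_linear = 10^(37.81/10) = 6039.4863; C = log2(1 + SNR_linear) = log2(1 + 6039.4863) = 12.5604

12.5604 bits/channel use


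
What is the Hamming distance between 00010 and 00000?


Count differing positions: . . . ^ . = 1 differences

1


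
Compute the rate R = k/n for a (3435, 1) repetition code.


Rate = k/n = 1/3435

1/3435


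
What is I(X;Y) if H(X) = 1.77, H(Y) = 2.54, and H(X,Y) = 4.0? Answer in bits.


I(X;Y) = H(X) + H(Y) - H(X,Y) = 1.77 + 2.54 - 4.0 = 0.31

0.31 bits


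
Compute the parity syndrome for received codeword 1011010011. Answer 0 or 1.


Syndrome = XOR of all bits = 1 XOR 0 XOR 1 XOR 1 XOR 0 XOR 1 XOR 0 XOR 0 XOR 1 XOR 1 = 0

0


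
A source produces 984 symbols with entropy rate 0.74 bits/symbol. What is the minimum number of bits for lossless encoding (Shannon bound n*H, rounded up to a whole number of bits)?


Minimum bits >= n * H = 984 * 0.74 = 728.16, rounded up to a whole number of bits = 729

729 bits


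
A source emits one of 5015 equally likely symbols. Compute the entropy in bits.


H = log2(n) = log2(5015) = 12.292

12.292 bits


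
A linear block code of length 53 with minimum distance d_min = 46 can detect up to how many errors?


Detection capability = d_min - 1 = 46 - 1 = 45

45 errors


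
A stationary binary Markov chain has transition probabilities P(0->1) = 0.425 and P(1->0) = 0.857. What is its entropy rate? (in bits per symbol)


Stationary distribution: pi_0 = p10/(p01+p10) = 0.6685, pi_1 = 0.3315. Entropy rate H' = pi_0*H(p01) + pi_1*H(p10) = 0.6685*0.9837 + 0.3315*0.592 = 0.8539

0.8539 bits/symbol


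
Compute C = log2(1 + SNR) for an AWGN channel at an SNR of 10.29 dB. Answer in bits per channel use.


SNR_linear = 10^(10.29/10) = 10.6905; C = log2(1 + SNR_linear) = log2(1 + 10.6905) = 3.5473

3.5473 bits/channel use


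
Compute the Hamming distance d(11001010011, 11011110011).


Count differing positions: . . . ^ . ^ . . . . . = 2 differences

2


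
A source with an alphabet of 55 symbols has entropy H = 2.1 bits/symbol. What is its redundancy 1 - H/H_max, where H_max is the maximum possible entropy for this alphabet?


H_max = log2(K) = log2(55) = 5.7814 bits/symbol. Redundancy = 1 - H/H_max = 1 - 2.1/5.7814 = 1 - 0.3632 = 0.6368

0.6368


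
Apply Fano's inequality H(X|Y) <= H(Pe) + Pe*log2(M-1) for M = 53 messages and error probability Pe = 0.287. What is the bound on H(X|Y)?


H(Pe) = -Pe*log2(Pe) - (1-Pe)*log2(1-Pe) = -0.287*log2(0.287) - 0.713*log2(0.713) = 0.516852 + 0.347963 = 0.8648. Pe*log2(M-1) = 0.287*log2(52) = 1.636026. Bound = H(Pe) + Pe*log2(M-1) = 0.516852 + 0.347963 + 1.636026 = 2.5008

2.5008 bits


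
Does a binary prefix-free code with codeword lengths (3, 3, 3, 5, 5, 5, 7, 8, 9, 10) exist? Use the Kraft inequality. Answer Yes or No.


Kraft sum = sum(2^(-l_i)) = 0.4834, need <= 1. Result: satisfied (a binary prefix-free code with these lengths exists)

Yes


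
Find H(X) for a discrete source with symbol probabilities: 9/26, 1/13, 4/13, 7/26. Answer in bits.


H = -sum(p_i * log2(p_i)). Terms: -(9/26)*log2(9/26) = 0.529794; -(1/13)*log2(1/13) = 0.284649; -(4/13)*log2(4/13) = 0.523212; -(7/26)*log2(7/26) = 0.509677. H = 0.529794 + 0.284649 + 0.523212 + 0.509677 = 1.8473

1.8473 bits


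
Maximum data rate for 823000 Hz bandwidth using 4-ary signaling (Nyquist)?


Rate = 2 * B * log2(M) = 2 * 823000 * 2.0 = 3292000.0

3292000.0 bps


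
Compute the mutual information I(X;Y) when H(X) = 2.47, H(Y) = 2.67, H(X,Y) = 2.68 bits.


I(X;Y) = H(X) + H(Y) - H(X,Y) = 2.47 + 2.67 - 2.68 = 2.46

2.46 bits


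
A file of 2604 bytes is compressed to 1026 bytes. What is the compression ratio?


Ratio = original / compressed = 2604 / 1026 = 2.538

2.538


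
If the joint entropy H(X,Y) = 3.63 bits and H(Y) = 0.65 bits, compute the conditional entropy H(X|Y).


H(X|Y) = H(X,Y) - H(Y) = 3.63 - 0.65 = 2.98

2.98 bits


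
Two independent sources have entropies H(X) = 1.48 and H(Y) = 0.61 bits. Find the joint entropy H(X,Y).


For independent variables, H(X,Y) = H(X) + H(Y) = 1.48 + 0.61 = 2.09

2.09 bits


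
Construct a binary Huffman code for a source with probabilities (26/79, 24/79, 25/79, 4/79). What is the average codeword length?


Huffman construction (repeatedly merge the two least-probable nodes; each merge adds 1 bit to every symbol beneath it): 4/79 + 24/79 = 28/79; 25/79 + 26/79 = 51/79; 28/79 + 51/79 = 1. Resulting codeword lengths (in the order the probabilities were given): (2, 2, 2, 2). L_avg = sum(p_i * l_i) = 26/79*2 + 24/79*2 + 25/79*2 + 4/79*2 = 2

2.0 bits


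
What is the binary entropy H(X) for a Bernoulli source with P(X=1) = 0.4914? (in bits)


H = -p*log2(p) - (1-p)*log2(1-p). -0.4914*log2(0.4914) = 0.503700; -0.5086*log2(0.5086) = 0.496087. H = 0.503700 + 0.496087 = 0.9998

0.9998 bits


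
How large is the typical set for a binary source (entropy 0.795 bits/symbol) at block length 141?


log2|A_typical| = nH = 141 * 0.795 = 112.095, so |A_typical| ~ 2^112.095 = 5.546e+33

5.546e+33


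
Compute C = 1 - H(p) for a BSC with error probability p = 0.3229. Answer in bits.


H(p) = -p*log2(p) - (1-p)*log2(1-p) = -0.3229*log2(0.3229) - 0.6771*log2(0.6771) = 0.526598 + 0.380909 = 0.9075. C = 1 - H(p) = 1 - 0.9075 = 0.0925

0.0925 bits


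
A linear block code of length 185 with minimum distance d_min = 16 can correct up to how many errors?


Correction capability = floor((d-1)/2) = floor((16-1)/2) = 7

7 errors


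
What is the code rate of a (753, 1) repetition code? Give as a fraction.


Rate = k/n = 1/753

1/753


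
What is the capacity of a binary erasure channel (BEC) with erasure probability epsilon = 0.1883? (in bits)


C = 1 - epsilon = 1 - 0.1883 = 0.8117

0.8117 bits


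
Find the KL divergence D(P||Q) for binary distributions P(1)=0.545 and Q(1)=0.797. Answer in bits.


KL = p*log2(p/q) + (1-p)*log2((1-p)/(1-q)) = 0.545*log2(0.545/0.797) + 0.455*log2(0.455/0.203) = 0.231

0.231 bits


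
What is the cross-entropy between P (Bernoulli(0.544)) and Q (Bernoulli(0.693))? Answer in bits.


H(P,Q) = -p*log2(q) - (1-p)*log2(1-q). -0.544*log2(0.693) = 0.287816; -0.456*log2(0.307) = 0.776882. H(P,Q) = 0.287816 + 0.776882 = 1.0647

1.0647 bits


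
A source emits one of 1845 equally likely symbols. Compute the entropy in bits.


H = log2(n) = log2(1845) = 10.8494

10.8494 bits


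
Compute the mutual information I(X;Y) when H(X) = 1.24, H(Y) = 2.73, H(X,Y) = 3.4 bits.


I(X;Y) = H(X) + H(Y) - H(X,Y) = 1.24 + 2.73 - 3.4 = 0.57

0.57 bits


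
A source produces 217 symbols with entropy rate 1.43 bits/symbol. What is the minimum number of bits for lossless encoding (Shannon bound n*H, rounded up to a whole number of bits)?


Minimum bits >= n * H = 217 * 1.43 = 310.31, rounded up to a whole number of bits = 311

311 bits


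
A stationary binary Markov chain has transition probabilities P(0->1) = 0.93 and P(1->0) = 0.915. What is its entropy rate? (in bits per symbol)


Stationary distribution: pi_0 = p10/(p01+p10) = 0.4959, pi_1 = 0.5041. Entropy rate H' = pi_0*H(p01) + pi_1*H(p10) = 0.4959*0.3659 + 0.5041*0.4196 = 0.393

0.393 bits/symbol


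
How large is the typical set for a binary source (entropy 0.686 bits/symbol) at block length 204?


log2|A_typical| = nH = 204 * 0.686 = 139.944, so |A_typical| ~ 2^139.944 = 1.341e+42

1.341e+42


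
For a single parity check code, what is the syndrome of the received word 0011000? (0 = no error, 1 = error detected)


Syndrome = XOR of all bits = 0 XOR 0 XOR 1 XOR 1 XOR 0 XOR 0 XOR 0 = 0

0


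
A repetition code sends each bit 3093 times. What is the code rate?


Rate = k/n = 1/3093

1/3093


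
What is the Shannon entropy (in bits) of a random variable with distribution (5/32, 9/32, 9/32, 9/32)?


H = -sum(p_i * log2(p_i)). Terms: -(5/32)*log2(5/32) = 0.418449; -(9/32)*log2(9/32) = 0.514709; -(9/32)*log2(9/32) = 0.514709; -(9/32)*log2(9/32) = 0.514709. H = 0.418449 + 0.514709 + 0.514709 + 0.514709 = 1.9626

1.9626 bits


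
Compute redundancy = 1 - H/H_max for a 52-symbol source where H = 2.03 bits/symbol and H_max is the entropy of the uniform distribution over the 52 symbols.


H_max = log2(K) = log2(52) = 5.7004 bits/symbol. Redundancy = 1 - H/H_max = 1 - 2.03/5.7004 = 1 - 0.3561 = 0.6439

0.6439


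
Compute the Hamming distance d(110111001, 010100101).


Count differing positions: ^ . . . ^ ^ ^ . . = 4 differences

4


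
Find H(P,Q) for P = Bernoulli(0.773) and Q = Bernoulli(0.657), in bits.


H(P,Q) = -p*log2(q) - (1-p)*log2(1-q). -0.773*log2(0.657) = 0.468465; -0.227*log2(0.343) = 0.350424. H(P,Q) = 0.468465 + 0.350424 = 0.8189

0.8189 bits


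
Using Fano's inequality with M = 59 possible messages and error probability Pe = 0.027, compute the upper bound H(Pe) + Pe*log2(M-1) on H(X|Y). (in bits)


H(Pe) = -Pe*log2(Pe) - (1-Pe)*log2(1-Pe) = -0.027*log2(0.027) - 0.973*log2(0.973) = 0.140694 + 0.038422 = 0.1791. Pe*log2(M-1) = 0.027*log2(58) = 0.158165. Bound = H(Pe) + Pe*log2(M-1) = 0.140694 + 0.038422 + 0.158165 = 0.3373

0.3373 bits


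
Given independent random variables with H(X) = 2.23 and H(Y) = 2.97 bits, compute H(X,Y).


For independent variables, H(X,Y) = H(X) + H(Y) = 2.23 + 2.97 = 5.2

5.2 bits


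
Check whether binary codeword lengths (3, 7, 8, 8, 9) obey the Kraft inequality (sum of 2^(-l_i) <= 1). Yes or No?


Kraft sum = sum(2^(-l_i)) = 0.1426, need <= 1. Result: satisfied (a binary prefix-free code with these lengths exists)

Yes


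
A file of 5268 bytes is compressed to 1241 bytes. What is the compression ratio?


Ratio = original / compressed = 5268 / 1241 = 4.245

4.245


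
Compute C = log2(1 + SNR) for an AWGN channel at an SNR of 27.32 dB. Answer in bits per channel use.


SNR_linear = 10^(27.32/10) = 539.5106; C = log2(1 + SNR_linear) = log2(1 + 539.5106) = 9.0782

9.0782 bits/channel use


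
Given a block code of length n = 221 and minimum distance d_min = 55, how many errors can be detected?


Detection capability = d_min - 1 = 55 - 1 = 54

54 errors


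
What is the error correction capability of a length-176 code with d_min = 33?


Correction capability = floor((d-1)/2) = floor((33-1)/2) = 16

16 errors


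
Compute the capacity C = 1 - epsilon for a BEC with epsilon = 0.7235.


C = 1 - epsilon = 1 - 0.7235 = 0.2765

0.2765 bits


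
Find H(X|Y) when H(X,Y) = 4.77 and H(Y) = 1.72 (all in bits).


H(X|Y) = H(X,Y) - H(Y) = 4.77 - 1.72 = 3.05

3.05 bits


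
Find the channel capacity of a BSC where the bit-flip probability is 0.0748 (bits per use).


H(p) = -p*log2(p) - (1-p)*log2(1-p) = -0.0748*log2(0.0748) - 0.9252*log2(0.9252) = 0.279813 + 0.103773 = 0.3836. C = 1 - H(p) = 1 - 0.3836 = 0.6164

0.6164 bits


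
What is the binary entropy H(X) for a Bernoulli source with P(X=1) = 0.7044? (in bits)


H = -p*log2(p) - (1-p)*log2(1-p). -0.7044*log2(0.7044) = 0.356098; -0.2956*log2(0.2956) = 0.519748. H = 0.356098 + 0.519748 = 0.8758

0.8758 bits


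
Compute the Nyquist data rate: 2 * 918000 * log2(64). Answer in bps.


Rate = 2 * B * log2(M) = 2 * 918000 * 6.0 = 11016000.0

11016000.0 bps


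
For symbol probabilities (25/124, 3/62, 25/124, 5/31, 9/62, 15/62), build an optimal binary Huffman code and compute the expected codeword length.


Huffman construction (repeatedly merge the two least-probable nodes; each merge adds 1 bit to every symbol beneath it): 3/62 + 9/62 = 6/31; 5/31 + 6/31 = 11/31; 25/124 + 25/124 = 25/62; 15/62 + 11/31 = 37/62; 25/62 + 37/62 = 1. Resulting codeword lengths (in the order the probabilities were given): (2, 4, 2, 3, 4, 2). L_avg = sum(p_i * l_i) = 25/124*2 + 3/62*4 + 25/124*2 + 5/31*3 + 9/62*4 + 15/62*2 = 79/31 = 2.5484

2.5484 bits


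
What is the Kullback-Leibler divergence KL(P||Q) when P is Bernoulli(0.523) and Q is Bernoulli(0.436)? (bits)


KL = p*log2(p/q) + (1-p)*log2((1-p)/(1-q)) = 0.523*log2(0.523/0.436) + 0.477*log2(0.477/0.564) = 0.022

0.022 bits


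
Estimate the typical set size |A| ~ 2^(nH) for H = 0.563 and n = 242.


log2|A_typical| = nH = 242 * 0.563 = 136.246, so |A_typical| ~ 2^136.246 = 1.033e+41

1.033e+41


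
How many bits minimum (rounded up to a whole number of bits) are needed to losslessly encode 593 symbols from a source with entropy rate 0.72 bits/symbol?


Minimum bits >= n * H = 593 * 0.72 = 426.96, rounded up to a whole number of bits = 427

427 bits


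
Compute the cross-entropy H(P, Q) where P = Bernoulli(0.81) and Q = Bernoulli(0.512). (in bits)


H(P,Q) = -p*log2(q) - (1-p)*log2(1-q). -0.81*log2(0.512) = 0.782285; -0.19*log2(0.488) = 0.196659. H(P,Q) = 0.782285 + 0.196659 = 0.9789

0.9789 bits


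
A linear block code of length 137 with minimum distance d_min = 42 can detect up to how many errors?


Detection capability = d_min - 1 = 42 - 1 = 41

41 errors


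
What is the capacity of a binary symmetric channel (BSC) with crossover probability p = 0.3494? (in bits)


H(p) = -p*log2(p) - (1-p)*log2(1-p) = -0.3494*log2(0.3494) - 0.6506*log2(0.6506) = 0.530057 + 0.403474 = 0.9335. C = 1 - H(p) = 1 - 0.9335 = 0.0665

0.0665 bits


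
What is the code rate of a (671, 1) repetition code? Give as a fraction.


Rate = k/n = 1/671

1/671


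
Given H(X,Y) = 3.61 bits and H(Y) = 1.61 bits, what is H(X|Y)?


H(X|Y) = H(X,Y) - H(Y) = 3.61 - 1.61 = 2.0

2.0 bits


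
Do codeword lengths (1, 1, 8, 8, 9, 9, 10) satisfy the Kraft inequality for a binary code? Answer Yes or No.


Kraft sum = sum(2^(-l_i)) = 1.0127, need <= 1. Result: violated (a binary prefix-free code with these lengths cannot exist)

No


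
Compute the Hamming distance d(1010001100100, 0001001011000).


Count differing positions: ^ . ^ ^ . . . ^ ^ ^ ^ . . = 7 differences

7


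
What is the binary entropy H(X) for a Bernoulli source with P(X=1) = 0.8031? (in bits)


H = -p*log2(p) - (1-p)*log2(1-p). -0.8031*log2(0.8031) = 0.254059; -0.1969*log2(0.1969) = 0.461625. H = 0.254059 + 0.461625 = 0.7157

0.7157 bits


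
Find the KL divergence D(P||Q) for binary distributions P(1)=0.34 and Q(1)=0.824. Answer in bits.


KL = p*log2(p/q) + (1-p)*log2((1-p)/(1-q)) = 0.34*log2(0.34/0.824) + 0.66*log2(0.66/0.176) = 0.8243

0.8243 bits


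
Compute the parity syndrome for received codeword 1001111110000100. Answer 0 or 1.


Syndrome = XOR of all bits = 1 XOR 0 XOR 0 XOR 1 XOR 1 XOR 1 XOR 1 XOR 1 XOR 1 XOR 0 XOR 0 XOR 0 XOR 0 XOR 1 XOR 0 XOR 0 = 0

0


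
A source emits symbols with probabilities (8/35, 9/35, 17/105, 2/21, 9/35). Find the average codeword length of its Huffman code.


Huffman construction (repeatedly merge the two least-probable nodes; each merge adds 1 bit to every symbol beneath it): 2/21 + 17/105 = 9/35; 8/35 + 9/35 = 17/35; 9/35 + 9/35 = 18/35; 17/35 + 18/35 = 1. Resulting codeword lengths (in the order the probabilities were given): (2, 2, 3, 3, 2). L_avg = sum(p_i * l_i) = 8/35*2 + 9/35*2 + 17/105*3 + 2/21*3 + 9/35*2 = 79/35 = 2.2571

2.2571 bits


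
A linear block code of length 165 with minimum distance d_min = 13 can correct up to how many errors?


Correction capability = floor((d-1)/2) = floor((13-1)/2) = 6

6 errors


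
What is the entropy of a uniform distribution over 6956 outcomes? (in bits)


H = log2(n) = log2(6956) = 12.764

12.764 bits


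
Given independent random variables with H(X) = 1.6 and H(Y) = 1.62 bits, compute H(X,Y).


For independent variables, H(X,Y) = H(X) + H(Y) = 1.6 + 1.62 = 3.22

3.22 bits


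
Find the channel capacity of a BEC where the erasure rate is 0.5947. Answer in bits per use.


C = 1 - epsilon = 1 - 0.5947 = 0.4053

0.4053 bits


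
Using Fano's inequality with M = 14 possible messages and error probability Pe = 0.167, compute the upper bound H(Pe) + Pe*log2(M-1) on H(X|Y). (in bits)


H(Pe) = -Pe*log2(Pe) - (1-Pe)*log2(1-Pe) = -0.167*log2(0.167) - 0.833*log2(0.833) = 0.431207 + 0.219588 = 0.6508. Pe*log2(M-1) = 0.167*log2(13) = 0.617973. Bound = H(Pe) + Pe*log2(M-1) = 0.431207 + 0.219588 + 0.617973 = 1.2688

1.2688 bits


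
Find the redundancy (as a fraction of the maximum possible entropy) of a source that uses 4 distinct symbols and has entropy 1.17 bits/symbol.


H_max = log2(K) = log2(4) = 2.0 bits/symbol. Redundancy = 1 - H/H_max = 1 - 1.17/2.0 = 1 - 0.585 = 0.415

0.415


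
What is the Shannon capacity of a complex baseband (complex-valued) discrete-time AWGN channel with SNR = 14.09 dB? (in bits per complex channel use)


SNR_linear = 10^(14.09/10) = 25.6448; C = log2(1 + SNR_linear) = log2(1 + 25.6448) = 4.7358

4.7358 bits/channel use


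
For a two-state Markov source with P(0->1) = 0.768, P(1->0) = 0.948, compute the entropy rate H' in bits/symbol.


Stationary distribution: pi_0 = p10/(p01+p10) = 0.5524, pi_1 = 0.4476. Entropy rate H' = pi_0*H(p01) + pi_1*H(p10) = 0.5524*0.7815 + 0.4476*0.2948 = 0.5637

0.5637 bits/symbol


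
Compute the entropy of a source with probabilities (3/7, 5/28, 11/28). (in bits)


H = -sum(p_i * log2(p_i)). Terms: -(3/7)*log2(3/7) = 0.523882; -(5/28)*log2(5/28) = 0.443826; -(11/28)*log2(11/28) = 0.529541. H = 0.523882 + 0.443826 + 0.529541 = 1.4972

1.4972 bits


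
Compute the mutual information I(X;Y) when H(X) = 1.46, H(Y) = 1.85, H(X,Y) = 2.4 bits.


I(X;Y) = H(X) + H(Y) - H(X,Y) = 1.46 + 1.85 - 2.4 = 0.91

0.91 bits


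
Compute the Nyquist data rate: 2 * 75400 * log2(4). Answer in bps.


Rate = 2 * B * log2(M) = 2 * 75400 * 2.0 = 301600.0

301600.0 bps


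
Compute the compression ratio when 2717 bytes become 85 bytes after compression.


Ratio = original / compressed = 2717 / 85 = 31.9647

31.9647


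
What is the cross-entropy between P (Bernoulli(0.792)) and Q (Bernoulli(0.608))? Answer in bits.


H(P,Q) = -p*log2(q) - (1-p)*log2(1-q). -0.792*log2(0.608) = 0.568543; -0.208*log2(0.392) = 0.281023. H(P,Q) = 0.568543 + 0.281023 = 0.8496

0.8496 bits


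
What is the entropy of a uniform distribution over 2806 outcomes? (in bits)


H = log2(n) = log2(2806) = 11.4543

11.4543 bits


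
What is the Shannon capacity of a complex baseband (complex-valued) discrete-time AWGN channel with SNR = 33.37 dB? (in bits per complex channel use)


SNR_linear = 10^(33.37/10) = 2172.7012; C = log2(1 + SNR_linear) = log2(1 + 2172.7012) = 11.0859

11.0859 bits/channel use


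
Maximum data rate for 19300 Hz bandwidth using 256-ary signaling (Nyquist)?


Rate = 2 * B * log2(M) = 2 * 19300 * 8.0 = 308800.0

308800.0 bps


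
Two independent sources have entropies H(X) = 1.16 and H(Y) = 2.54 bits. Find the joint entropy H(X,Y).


For independent variables, H(X,Y) = H(X) + H(Y) = 1.16 + 2.54 = 3.7

3.7 bits


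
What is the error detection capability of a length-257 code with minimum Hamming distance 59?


Detection capability = d_min - 1 = 59 - 1 = 58

58 errors


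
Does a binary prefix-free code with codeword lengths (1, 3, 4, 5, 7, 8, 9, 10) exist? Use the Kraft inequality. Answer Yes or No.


Kraft sum = sum(2^(-l_i)) = 0.7334, need <= 1. Result: satisfied (a binary prefix-free code with these lengths exists)

Yes


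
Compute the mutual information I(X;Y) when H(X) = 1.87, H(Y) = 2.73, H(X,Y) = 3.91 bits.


I(X;Y) = H(X) + H(Y) - H(X,Y) = 1.87 + 2.73 - 3.91 = 0.69

0.69 bits


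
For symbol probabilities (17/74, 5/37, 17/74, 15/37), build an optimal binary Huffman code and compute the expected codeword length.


Huffman construction (repeatedly merge the two least-probable nodes; each merge adds 1 bit to every symbol beneath it): 5/37 + 17/74 = 27/74; 17/74 + 27/74 = 22/37; 15/37 + 22/37 = 1. Resulting codeword lengths (in the order the probabilities were given): (3, 3, 2, 1). L_avg = sum(p_i * l_i) = 17/74*3 + 5/37*3 + 17/74*2 + 15/37*1 = 145/74 = 1.9595

1.9595 bits


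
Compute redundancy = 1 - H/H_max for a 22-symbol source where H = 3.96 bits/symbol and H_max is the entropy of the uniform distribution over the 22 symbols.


H_max = log2(K) = log2(22) = 4.4594 bits/symbol. Redundancy = 1 - H/H_max = 1 - 3.96/4.4594 = 1 - 0.888 = 0.112

0.112


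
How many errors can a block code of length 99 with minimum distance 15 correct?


Correction capability = floor((d-1)/2) = floor((15-1)/2) = 7

7 errors


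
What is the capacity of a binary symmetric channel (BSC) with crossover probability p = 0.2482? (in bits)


H(p) = -p*log2(p) - (1-p)*log2(1-p) = -0.2482*log2(0.2482) - 0.7518*log2(0.7518) = 0.498987 + 0.309425 = 0.8084. C = 1 - H(p) = 1 - 0.8084 = 0.1916

0.1916 bits


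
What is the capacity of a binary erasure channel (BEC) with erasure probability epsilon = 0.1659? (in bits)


C = 1 - epsilon = 1 - 0.1659 = 0.8341

0.8341 bits


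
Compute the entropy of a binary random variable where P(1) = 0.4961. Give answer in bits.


H = -p*log2(p) - (1-p)*log2(1-p). -0.4961*log2(0.4961) = 0.501705; -0.5039*log2(0.5039) = 0.498252. H = 0.501705 + 0.498252 = 1.0

1.0 bits


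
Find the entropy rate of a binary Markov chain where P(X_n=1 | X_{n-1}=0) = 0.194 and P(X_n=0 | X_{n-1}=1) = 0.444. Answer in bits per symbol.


Stationary distribution: pi_0 = p10/(p01+p10) = 0.6959, pi_1 = 0.3041. Entropy rate H' = pi_0*H(p01) + pi_1*H(p10) = 0.6959*0.7098 + 0.3041*0.9909 = 0.7953

0.7953 bits/symbol


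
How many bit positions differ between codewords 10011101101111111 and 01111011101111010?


Count differing positions: ^ ^ ^ . . ^ ^ . . . . . . . ^ . ^ = 7 differences

7


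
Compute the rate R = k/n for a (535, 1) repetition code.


Rate = k/n = 1/535

1/535


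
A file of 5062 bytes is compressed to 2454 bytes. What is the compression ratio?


Ratio = original / compressed = 5062 / 2454 = 2.0628

2.0628


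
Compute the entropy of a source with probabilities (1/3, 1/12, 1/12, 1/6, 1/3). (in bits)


H = -sum(p_i * log2(p_i)). Terms: -(1/3)*log2(1/3) = 0.528321; -(1/12)*log2(1/12) = 0.298747; -(1/12)*log2(1/12) = 0.298747; -(1/6)*log2(1/6) = 0.430827; -(1/3)*log2(1/3) = 0.528321. H = 0.528321 + 0.298747 + 0.298747 + 0.430827 + 0.528321 = 2.085

2.085 bits


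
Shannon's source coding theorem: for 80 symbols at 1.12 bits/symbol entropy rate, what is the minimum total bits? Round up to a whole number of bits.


Minimum bits >= n * H = 80 * 1.12 = 89.6, rounded up to a whole number of bits = 90

90 bits


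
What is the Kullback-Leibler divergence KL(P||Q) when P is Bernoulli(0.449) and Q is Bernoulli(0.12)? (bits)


KL = p*log2(p/q) + (1-p)*log2((1-p)/(1-q)) = 0.449*log2(0.449/0.12) + 0.551*log2(0.551/0.88) = 0.4826

0.4826 bits


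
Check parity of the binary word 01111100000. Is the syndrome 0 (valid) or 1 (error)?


Syndrome = XOR of all bits = 0 XOR 1 XOR 1 XOR 1 XOR 1 XOR 1 XOR 0 XOR 0 XOR 0 XOR 0 XOR 0 = 1

1


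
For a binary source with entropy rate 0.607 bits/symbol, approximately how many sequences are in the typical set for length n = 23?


log2|A_typical| = nH = 23 * 0.607 = 13.961, so |A_typical| ~ 2^13.961 = 1.595e+04

1.595e+04


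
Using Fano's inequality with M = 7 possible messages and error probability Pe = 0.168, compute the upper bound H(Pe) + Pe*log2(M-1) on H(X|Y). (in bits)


H(Pe) = -Pe*log2(Pe) - (1-Pe)*log2(1-Pe) = -0.168*log2(0.168) - 0.832*log2(0.832) = 0.432342 + 0.220767 = 0.6531. Pe*log2(M-1) = 0.168*log2(6) = 0.434274. Bound = H(Pe) + Pe*log2(M-1) = 0.432342 + 0.220767 + 0.434274 = 1.0874

1.0874 bits


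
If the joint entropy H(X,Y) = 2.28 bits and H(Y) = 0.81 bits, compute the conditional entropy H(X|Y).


H(X|Y) = H(X,Y) - H(Y) = 2.28 - 0.81 = 1.47

1.47 bits


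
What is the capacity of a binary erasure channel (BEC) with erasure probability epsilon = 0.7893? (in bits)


C = 1 - epsilon = 1 - 0.7893 = 0.2107

0.2107 bits


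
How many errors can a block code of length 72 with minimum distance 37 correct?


Correction capability = floor((d-1)/2) = floor((37-1)/2) = 18

18 errors


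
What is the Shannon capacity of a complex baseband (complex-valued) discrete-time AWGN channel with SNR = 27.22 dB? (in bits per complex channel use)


SNR_linear = 10^(27.22/10) = 527.2299; C = log2(1 + SNR_linear) = log2(1 + 527.2299) = 9.045

9.045 bits/channel use


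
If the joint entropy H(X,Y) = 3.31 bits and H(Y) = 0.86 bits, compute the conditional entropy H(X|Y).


H(X|Y) = H(X,Y) - H(Y) = 3.31 - 0.86 = 2.45

2.45 bits


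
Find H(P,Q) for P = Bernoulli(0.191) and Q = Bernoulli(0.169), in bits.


H(P,Q) = -p*log2(q) - (1-p)*log2(1-q). -0.191*log2(0.169) = 0.489897; -0.809*log2(0.831) = 0.216067. H(P,Q) = 0.489897 + 0.216067 = 0.706

0.706 bits


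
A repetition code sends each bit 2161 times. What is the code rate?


Rate = k/n = 1/2161

1/2161


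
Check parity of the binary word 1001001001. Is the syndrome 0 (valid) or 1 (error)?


Syndrome = XOR of all bits = 1 XOR 0 XOR 0 XOR 1 XOR 0 XOR 0 XOR 1 XOR 0 XOR 0 XOR 1 = 0

0


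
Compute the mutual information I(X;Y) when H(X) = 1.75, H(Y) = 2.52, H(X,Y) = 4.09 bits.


I(X;Y) = H(X) + H(Y) - H(X,Y) = 1.75 + 2.52 - 4.09 = 0.18

0.18 bits


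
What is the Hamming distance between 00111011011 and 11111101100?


Count differing positions: ^ ^ . . . ^ ^ . ^ ^ ^ = 7 differences

7


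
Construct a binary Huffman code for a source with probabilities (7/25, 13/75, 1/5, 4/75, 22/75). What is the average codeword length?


Huffman construction (repeatedly merge the two least-probable nodes; each merge adds 1 bit to every symbol beneath it): 4/75 + 13/75 = 17/75; 1/5 + 17/75 = 32/75; 7/25 + 22/75 = 43/75; 32/75 + 43/75 = 1. Resulting codeword lengths (in the order the probabilities were given): (2, 3, 2, 3, 2). L_avg = sum(p_i * l_i) = 7/25*2 + 13/75*3 + 1/5*2 + 4/75*3 + 22/75*2 = 167/75 = 2.2267

2.2267 bits


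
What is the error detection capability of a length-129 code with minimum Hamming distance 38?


Detection capability = d_min - 1 = 38 - 1 = 37

37 errors


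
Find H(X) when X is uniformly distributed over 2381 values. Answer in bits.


H = log2(n) = log2(2381) = 11.2174

11.2174 bits


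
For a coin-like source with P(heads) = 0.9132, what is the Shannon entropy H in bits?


H = -p*log2(p) - (1-p)*log2(1-p). -0.9132*log2(0.9132) = 0.119627; -0.0868*log2(0.0868) = 0.306071. H = 0.119627 + 0.306071 = 0.4257

0.4257 bits


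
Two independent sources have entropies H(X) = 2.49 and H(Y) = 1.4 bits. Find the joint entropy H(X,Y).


For independent variables, H(X,Y) = H(X) + H(Y) = 2.49 + 1.4 = 3.89

3.89 bits


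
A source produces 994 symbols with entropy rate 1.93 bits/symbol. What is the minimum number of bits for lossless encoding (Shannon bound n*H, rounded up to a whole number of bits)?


Minimum bits >= n * H = 994 * 1.93 = 1918.42, rounded up to a whole number of bits = 1919

1919 bits


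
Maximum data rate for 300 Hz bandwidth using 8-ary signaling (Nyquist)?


Rate = 2 * B * log2(M) = 2 * 300 * 3.0 = 1800.0

1800.0 bps


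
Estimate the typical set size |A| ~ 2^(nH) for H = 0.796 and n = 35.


log2|A_typical| = nH = 35 * 0.796 = 27.86, so |A_typical| ~ 2^27.86 = 2.436e+08

2.436e+08


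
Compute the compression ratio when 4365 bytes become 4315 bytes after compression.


Ratio = original / compressed = 4365 / 4315 = 1.0116

1.0116


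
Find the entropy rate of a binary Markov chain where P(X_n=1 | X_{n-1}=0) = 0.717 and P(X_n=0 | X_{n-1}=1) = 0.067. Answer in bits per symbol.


Stationary distribution: pi_0 = p10/(p01+p10) = 0.0855, pi_1 = 0.9145. Entropy rate H' = pi_0*H(p01) + pi_1*H(p10) = 0.0855*0.8595 + 0.9145*0.3546 = 0.3978

0.3978 bits/symbol


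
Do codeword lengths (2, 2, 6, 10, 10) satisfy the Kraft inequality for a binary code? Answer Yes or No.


Kraft sum = sum(2^(-l_i)) = 0.5176, need <= 1. Result: satisfied (a binary prefix-free code with these lengths exists)

Yes


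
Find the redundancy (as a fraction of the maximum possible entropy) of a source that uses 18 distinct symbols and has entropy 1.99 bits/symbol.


H_max = log2(K) = log2(18) = 4.1699 bits/symbol. Redundancy = 1 - H/H_max = 1 - 1.99/4.1699 = 1 - 0.4772 = 0.5228

0.5228


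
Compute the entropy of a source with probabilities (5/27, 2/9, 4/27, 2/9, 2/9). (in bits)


H = -sum(p_i * log2(p_i)). Terms: -(5/27)*log2(5/27) = 0.450548; -(2/9)*log2(2/9) = 0.482206; -(4/27)*log2(4/27) = 0.408131; -(2/9)*log2(2/9) = 0.482206; -(2/9)*log2(2/9) = 0.482206. H = 0.450548 + 0.482206 + 0.408131 + 0.482206 + 0.482206 = 2.3053

2.3053 bits


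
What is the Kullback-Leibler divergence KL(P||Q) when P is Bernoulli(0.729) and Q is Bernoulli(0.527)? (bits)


KL = p*log2(p/q) + (1-p)*log2((1-p)/(1-q)) = 0.729*log2(0.729/0.527) + 0.271*log2(0.271/0.473) = 0.1235

0.1235 bits


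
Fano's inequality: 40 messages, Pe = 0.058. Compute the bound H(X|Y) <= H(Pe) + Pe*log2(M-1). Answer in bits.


H(Pe) = -Pe*log2(Pe) - (1-Pe)*log2(1-Pe) = -0.058*log2(0.058) - 0.942*log2(0.942) = 0.238253 + 0.081201 = 0.3195. Pe*log2(M-1) = 0.058*log2(39) = 0.306553. Bound = H(Pe) + Pe*log2(M-1) = 0.238253 + 0.081201 + 0.306553 = 0.626

0.626 bits


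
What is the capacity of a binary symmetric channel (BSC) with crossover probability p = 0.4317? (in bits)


H(p) = -p*log2(p) - (1-p)*log2(1-p) = -0.4317*log2(0.4317) - 0.5683*log2(0.5683) = 0.523177 + 0.463321 = 0.9865. C = 1 - H(p) = 1 - 0.9865 = 0.0135

0.0135 bits


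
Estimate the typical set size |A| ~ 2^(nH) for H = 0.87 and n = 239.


log2|A_typical| = nH = 239 * 0.87 = 207.93, so |A_typical| ~ 2^207.93 = 3.919e+62

3.919e+62


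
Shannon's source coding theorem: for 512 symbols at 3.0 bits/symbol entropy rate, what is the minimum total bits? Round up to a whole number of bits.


Minimum bits >= n * H = 512 * 3.0 = 1536.0, rounded up to a whole number of bits = 1536

1536 bits


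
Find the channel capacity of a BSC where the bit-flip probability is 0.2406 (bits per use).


H(p) = -p*log2(p) - (1-p)*log2(1-p) = -0.2406*log2(0.2406) - 0.7594*log2(0.7594) = 0.494503 + 0.301534 = 0.796. C = 1 - H(p) = 1 - 0.796 = 0.204

0.204 bits


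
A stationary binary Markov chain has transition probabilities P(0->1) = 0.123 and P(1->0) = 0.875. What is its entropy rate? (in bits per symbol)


Stationary distribution: pi_0 = p10/(p01+p10) = 0.8768, pi_1 = 0.1232. Entropy rate H' = pi_0*H(p01) + pi_1*H(p10) = 0.8768*0.5379 + 0.1232*0.5436 = 0.5386

0.5386 bits/symbol


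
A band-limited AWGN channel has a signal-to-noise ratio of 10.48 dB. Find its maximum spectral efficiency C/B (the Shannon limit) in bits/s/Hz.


SNR_linear = 10^(10.48/10) = 11.1686; C/B = log2(1 + SNR_linear) = log2(1 + 11.1686) = 3.6051

3.6051 bits/s/Hz


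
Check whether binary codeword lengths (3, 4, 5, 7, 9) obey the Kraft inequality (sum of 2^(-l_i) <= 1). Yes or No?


Kraft sum = sum(2^(-l_i)) = 0.2285, need <= 1. Result: satisfied (a binary prefix-free code with these lengths exists)

Yes


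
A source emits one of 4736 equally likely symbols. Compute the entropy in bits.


H = log2(n) = log2(4736) = 12.2095

12.2095 bits


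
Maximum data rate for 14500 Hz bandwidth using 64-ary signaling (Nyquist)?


Rate = 2 * B * log2(M) = 2 * 14500 * 6.0 = 174000.0

174000.0 bps


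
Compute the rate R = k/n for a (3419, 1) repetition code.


Rate = k/n = 1/3419

1/3419


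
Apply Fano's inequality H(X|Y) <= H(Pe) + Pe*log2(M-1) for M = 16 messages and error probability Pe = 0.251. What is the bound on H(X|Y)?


H(Pe) = -Pe*log2(Pe) - (1-Pe)*log2(1-Pe) = -0.251*log2(0.251) - 0.749*log2(0.749) = 0.500554 + 0.312305 = 0.8129. Pe*log2(M-1) = 0.251*log2(15) = 0.980630. Bound = H(Pe) + Pe*log2(M-1) = 0.500554 + 0.312305 + 0.980630 = 1.7935

1.7935 bits


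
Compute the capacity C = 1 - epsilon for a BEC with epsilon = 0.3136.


C = 1 - epsilon = 1 - 0.3136 = 0.6864

0.6864 bits


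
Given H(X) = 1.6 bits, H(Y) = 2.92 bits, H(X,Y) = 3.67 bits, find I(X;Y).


I(X;Y) = H(X) + H(Y) - H(X,Y) = 1.6 + 2.92 - 3.67 = 0.85

0.85 bits


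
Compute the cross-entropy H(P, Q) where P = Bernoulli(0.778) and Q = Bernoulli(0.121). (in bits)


H(P,Q) = -p*log2(q) - (1-p)*log2(1-q). -0.778*log2(0.121) = 2.370505; -0.222*log2(0.879) = 0.041306. H(P,Q) = 2.370505 + 0.041306 = 2.4118

2.4118 bits
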